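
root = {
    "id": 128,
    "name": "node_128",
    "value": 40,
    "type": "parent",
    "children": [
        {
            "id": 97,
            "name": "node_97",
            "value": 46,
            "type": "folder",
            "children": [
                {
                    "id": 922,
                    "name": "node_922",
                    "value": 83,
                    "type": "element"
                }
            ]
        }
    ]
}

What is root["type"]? "parent"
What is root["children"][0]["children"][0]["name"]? "node_922"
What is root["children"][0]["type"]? "folder"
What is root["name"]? "node_128"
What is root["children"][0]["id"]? 97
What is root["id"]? 128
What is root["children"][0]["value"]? 46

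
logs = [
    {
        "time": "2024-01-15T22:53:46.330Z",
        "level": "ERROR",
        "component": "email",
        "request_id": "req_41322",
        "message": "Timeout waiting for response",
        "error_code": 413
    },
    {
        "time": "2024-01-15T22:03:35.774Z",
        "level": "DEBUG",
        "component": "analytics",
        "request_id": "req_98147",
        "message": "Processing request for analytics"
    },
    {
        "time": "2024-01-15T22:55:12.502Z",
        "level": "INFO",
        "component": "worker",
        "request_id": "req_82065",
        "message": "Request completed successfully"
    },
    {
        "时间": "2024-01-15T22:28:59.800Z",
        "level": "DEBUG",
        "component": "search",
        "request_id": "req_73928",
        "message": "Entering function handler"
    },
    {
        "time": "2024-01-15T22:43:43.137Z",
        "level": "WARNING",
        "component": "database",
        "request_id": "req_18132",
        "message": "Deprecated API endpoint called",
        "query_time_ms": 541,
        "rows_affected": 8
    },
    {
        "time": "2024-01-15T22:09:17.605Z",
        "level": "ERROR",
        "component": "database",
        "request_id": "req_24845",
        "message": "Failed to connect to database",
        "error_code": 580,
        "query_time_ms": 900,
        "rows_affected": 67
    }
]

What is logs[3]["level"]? "DEBUG"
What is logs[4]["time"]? "2024-01-15T22:43:43.137Z"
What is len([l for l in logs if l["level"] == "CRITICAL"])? 0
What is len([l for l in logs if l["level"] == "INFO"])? 1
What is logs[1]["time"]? "2024-01-15T22:03:35.774Z"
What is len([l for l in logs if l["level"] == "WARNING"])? 1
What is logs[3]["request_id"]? "req_73928"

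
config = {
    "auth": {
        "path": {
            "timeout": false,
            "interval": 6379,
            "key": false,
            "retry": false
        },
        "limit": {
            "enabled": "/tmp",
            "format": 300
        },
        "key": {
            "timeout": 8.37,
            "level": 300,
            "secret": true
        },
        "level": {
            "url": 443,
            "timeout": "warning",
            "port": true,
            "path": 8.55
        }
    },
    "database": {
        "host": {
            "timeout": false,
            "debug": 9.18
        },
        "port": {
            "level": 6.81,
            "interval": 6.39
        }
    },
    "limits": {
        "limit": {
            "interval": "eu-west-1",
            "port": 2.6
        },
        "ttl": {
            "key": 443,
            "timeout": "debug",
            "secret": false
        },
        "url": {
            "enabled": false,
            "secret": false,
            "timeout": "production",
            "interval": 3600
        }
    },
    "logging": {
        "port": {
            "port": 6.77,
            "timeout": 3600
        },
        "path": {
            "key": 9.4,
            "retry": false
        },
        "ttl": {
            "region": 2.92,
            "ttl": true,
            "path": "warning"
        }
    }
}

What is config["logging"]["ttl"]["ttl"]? True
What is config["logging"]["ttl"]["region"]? 2.92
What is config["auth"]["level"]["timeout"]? "warning"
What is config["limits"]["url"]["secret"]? False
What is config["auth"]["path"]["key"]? False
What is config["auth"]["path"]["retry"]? False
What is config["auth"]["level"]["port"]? True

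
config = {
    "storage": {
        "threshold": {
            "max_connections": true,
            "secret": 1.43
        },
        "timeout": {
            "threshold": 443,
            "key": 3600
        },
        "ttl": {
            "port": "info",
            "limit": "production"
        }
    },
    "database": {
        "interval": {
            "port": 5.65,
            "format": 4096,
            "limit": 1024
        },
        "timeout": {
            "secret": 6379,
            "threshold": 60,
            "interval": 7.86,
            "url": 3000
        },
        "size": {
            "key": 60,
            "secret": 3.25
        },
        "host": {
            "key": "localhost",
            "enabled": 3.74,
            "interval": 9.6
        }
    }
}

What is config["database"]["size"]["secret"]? 3.25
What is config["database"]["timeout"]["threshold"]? 60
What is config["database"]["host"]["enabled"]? 3.74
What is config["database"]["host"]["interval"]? 9.6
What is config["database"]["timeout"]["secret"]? 6379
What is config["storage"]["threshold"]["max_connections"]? True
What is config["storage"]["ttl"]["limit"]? "production"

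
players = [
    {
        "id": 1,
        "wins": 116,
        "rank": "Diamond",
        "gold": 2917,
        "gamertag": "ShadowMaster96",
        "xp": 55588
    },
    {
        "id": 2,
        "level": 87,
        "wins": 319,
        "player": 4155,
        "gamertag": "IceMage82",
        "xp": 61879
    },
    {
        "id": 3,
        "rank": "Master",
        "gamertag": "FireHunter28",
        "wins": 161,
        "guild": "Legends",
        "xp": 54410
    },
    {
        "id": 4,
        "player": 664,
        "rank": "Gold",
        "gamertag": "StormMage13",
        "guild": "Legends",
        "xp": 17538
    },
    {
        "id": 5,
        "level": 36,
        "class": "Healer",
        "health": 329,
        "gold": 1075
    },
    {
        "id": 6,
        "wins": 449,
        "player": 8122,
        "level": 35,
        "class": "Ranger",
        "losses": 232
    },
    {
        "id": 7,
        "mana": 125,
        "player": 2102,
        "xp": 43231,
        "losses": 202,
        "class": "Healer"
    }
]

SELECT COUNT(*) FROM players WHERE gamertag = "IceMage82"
1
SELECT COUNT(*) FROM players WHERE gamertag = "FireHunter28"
1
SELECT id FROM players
[1, 2, 3, 4, 5, 6, 7]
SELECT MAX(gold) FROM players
2917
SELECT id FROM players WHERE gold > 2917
[]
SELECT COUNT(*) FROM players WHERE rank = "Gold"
1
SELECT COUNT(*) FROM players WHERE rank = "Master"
1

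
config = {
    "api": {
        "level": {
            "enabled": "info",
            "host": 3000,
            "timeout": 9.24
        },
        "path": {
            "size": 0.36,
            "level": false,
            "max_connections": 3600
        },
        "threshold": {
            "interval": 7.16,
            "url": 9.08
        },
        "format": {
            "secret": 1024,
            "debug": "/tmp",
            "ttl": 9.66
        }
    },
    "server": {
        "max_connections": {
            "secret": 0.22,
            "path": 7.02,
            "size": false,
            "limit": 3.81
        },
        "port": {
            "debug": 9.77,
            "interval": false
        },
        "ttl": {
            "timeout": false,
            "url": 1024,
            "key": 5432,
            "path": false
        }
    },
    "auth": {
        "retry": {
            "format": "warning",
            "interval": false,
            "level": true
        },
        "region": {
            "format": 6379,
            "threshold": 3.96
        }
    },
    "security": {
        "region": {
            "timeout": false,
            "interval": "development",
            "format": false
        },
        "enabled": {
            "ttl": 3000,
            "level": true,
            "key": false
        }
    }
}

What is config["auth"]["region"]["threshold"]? 3.96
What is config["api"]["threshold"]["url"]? 9.08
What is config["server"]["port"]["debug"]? 9.77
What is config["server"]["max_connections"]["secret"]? 0.22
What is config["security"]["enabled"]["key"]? False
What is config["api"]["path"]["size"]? 0.36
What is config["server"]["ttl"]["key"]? 5432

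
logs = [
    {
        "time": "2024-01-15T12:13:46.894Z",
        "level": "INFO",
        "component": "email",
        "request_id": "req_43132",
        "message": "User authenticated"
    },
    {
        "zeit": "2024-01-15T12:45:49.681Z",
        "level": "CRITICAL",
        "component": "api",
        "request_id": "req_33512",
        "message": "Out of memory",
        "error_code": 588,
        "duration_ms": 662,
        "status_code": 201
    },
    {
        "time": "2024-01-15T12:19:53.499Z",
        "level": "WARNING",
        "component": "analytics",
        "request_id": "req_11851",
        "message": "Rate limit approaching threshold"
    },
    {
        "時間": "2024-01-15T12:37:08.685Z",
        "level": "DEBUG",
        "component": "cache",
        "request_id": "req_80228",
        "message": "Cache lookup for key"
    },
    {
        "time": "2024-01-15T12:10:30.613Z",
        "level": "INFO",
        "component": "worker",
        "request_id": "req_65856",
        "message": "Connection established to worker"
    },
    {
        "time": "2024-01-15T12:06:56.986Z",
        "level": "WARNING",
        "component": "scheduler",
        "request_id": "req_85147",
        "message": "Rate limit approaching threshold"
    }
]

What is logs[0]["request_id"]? "req_43132"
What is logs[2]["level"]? "WARNING"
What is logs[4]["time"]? "2024-01-15T12:10:30.613Z"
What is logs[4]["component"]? "worker"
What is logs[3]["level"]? "DEBUG"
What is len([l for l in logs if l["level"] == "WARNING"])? 2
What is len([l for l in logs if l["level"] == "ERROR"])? 0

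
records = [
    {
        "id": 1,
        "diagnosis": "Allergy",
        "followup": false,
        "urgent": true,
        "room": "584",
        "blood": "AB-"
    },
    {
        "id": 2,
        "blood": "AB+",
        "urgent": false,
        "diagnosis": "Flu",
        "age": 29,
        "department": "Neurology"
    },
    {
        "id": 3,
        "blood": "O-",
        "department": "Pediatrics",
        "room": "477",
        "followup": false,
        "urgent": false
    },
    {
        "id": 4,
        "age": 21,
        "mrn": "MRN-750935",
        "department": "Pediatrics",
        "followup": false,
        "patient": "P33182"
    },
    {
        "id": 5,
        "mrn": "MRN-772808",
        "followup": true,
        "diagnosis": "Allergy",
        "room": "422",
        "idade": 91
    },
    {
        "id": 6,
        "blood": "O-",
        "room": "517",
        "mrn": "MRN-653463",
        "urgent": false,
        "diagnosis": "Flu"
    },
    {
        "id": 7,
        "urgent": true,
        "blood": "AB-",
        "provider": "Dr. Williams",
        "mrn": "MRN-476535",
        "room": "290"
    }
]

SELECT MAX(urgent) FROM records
True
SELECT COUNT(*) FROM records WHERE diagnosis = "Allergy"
2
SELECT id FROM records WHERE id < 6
[1, 2, 3, 4, 5]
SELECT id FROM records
[1, 2, 3, 4, 5, 6, 7]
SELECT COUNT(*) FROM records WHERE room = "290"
1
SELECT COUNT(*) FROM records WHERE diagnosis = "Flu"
2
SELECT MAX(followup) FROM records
True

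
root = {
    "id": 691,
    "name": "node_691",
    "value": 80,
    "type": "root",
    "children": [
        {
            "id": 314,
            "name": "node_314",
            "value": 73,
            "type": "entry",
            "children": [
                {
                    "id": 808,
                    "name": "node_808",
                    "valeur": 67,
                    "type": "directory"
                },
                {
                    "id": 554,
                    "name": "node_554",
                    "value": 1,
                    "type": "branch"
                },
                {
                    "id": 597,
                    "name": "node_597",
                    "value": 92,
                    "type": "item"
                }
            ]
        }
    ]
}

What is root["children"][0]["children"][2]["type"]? "item"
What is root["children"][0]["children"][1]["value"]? 1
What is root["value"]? 80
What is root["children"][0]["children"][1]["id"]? 554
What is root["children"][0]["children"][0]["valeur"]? 67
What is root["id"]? 691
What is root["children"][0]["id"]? 314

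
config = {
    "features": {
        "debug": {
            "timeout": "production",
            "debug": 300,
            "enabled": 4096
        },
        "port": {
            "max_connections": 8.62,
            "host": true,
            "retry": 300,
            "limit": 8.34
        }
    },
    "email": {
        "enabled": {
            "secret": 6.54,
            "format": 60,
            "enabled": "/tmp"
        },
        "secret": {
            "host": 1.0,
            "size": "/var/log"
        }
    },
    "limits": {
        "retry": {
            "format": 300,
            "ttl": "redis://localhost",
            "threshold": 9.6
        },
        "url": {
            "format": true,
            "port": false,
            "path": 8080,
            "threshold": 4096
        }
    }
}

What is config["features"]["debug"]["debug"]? 300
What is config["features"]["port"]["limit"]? 8.34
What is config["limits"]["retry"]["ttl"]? "redis://localhost"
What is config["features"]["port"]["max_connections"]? 8.62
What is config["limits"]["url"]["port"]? False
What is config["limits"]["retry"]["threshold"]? 9.6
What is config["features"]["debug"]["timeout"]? "production"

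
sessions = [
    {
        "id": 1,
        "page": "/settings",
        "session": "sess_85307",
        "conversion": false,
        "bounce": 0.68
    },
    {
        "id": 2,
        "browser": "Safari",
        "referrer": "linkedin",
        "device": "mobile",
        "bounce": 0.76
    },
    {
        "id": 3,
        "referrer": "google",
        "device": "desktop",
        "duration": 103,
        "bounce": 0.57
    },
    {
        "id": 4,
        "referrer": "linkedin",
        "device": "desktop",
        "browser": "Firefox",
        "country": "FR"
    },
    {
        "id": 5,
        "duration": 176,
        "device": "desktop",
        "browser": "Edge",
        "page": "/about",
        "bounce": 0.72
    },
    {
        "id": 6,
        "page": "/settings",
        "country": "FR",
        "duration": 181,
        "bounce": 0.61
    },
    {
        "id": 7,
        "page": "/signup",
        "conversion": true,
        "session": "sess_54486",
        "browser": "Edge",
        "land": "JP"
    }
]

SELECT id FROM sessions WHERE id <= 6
[1, 2, 3, 4, 5, 6]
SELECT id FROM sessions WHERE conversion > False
[7]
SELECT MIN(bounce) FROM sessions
0.57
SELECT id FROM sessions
[1, 2, 3, 4, 5, 6, 7]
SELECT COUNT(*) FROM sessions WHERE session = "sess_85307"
1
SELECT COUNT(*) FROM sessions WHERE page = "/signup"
1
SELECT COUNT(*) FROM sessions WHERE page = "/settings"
2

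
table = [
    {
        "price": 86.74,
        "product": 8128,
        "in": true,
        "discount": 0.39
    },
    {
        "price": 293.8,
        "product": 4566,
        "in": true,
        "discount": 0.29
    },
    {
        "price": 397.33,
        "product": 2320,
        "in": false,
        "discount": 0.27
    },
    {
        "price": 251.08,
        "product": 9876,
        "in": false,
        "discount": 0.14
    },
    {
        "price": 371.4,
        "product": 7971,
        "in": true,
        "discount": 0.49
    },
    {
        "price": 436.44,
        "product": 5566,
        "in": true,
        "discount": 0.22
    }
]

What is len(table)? 6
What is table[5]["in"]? True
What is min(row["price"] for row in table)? 86.74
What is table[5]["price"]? 436.44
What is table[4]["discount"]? 0.49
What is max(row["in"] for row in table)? True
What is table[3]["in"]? False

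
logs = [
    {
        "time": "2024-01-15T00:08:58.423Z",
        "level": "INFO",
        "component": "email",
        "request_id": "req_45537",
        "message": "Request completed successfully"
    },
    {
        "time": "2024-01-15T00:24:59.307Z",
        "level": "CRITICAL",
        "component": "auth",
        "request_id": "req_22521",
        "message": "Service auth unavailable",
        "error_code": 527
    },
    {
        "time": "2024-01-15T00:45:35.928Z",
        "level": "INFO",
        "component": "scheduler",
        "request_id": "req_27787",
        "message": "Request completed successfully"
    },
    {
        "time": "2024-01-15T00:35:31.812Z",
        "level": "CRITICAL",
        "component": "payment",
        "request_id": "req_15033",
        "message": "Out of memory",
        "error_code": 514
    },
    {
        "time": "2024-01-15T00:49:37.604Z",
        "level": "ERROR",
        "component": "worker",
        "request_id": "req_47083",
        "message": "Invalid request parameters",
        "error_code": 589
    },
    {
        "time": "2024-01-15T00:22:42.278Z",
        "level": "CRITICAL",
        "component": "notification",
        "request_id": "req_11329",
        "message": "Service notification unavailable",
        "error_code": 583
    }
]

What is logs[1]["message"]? "Service auth unavailable"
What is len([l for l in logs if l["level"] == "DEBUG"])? 0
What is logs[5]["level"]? "CRITICAL"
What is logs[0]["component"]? "email"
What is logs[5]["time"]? "2024-01-15T00:22:42.278Z"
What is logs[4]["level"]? "ERROR"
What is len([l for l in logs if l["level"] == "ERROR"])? 1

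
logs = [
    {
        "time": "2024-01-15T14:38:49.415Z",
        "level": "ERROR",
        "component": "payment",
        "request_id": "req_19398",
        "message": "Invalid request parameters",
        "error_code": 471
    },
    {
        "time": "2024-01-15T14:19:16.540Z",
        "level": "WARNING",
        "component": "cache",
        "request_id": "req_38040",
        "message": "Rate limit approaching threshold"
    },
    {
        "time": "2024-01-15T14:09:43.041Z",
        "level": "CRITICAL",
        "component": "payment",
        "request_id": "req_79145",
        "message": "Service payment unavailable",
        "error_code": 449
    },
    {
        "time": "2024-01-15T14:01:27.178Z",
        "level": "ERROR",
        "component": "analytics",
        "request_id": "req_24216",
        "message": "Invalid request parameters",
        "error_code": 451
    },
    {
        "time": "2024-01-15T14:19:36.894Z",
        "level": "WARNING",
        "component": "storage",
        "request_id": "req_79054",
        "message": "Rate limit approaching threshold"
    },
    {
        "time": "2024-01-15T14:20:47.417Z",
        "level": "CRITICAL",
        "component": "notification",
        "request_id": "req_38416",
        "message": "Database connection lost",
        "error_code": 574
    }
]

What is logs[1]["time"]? "2024-01-15T14:19:16.540Z"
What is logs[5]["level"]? "CRITICAL"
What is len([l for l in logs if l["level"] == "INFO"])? 0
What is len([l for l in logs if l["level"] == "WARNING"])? 2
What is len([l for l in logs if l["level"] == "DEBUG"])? 0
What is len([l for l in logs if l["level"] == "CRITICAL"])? 2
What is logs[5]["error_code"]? 574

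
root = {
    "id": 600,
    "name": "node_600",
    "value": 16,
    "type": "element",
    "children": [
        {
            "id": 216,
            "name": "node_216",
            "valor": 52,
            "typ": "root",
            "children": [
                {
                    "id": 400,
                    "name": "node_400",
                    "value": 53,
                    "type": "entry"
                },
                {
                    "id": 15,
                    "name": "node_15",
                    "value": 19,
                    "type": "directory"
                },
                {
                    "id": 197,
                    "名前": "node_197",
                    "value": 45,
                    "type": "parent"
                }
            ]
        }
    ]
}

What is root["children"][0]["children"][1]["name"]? "node_15"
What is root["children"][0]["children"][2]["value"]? 45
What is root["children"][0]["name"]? "node_216"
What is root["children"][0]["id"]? 216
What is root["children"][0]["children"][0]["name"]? "node_400"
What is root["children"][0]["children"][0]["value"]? 53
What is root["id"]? 600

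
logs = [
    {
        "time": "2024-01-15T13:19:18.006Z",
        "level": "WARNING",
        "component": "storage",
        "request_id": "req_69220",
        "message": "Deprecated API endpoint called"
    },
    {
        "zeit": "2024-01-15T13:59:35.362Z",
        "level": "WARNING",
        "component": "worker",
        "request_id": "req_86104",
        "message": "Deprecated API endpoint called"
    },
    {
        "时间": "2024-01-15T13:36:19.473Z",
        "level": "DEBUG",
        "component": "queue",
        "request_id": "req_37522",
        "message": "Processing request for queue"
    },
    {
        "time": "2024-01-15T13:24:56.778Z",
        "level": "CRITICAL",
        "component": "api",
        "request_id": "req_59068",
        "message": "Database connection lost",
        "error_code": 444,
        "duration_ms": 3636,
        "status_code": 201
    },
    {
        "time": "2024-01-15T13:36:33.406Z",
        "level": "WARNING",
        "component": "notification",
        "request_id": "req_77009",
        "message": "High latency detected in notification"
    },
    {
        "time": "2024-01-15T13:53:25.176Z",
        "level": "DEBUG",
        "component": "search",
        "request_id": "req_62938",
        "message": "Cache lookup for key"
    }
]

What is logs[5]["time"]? "2024-01-15T13:53:25.176Z"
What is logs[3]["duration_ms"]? 3636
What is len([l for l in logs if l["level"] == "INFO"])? 0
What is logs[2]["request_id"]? "req_37522"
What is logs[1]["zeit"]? "2024-01-15T13:59:35.362Z"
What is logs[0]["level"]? "WARNING"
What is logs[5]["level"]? "DEBUG"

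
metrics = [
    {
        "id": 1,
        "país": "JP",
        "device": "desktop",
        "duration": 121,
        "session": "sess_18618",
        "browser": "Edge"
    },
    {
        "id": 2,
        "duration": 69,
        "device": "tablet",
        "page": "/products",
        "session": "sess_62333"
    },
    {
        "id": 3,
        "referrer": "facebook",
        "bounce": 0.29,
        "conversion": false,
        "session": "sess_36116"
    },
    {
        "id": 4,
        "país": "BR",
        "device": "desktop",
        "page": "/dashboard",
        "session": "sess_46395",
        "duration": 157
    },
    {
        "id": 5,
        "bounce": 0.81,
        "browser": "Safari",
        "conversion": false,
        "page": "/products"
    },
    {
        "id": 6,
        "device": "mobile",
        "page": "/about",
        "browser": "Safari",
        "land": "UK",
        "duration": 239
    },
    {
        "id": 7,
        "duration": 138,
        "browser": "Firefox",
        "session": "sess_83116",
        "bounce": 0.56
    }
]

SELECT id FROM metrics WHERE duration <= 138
[1, 2, 7]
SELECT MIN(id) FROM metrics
1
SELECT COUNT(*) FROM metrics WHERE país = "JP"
1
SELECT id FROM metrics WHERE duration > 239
[]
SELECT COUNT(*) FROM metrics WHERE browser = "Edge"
1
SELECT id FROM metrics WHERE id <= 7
[1, 2, 3, 4, 5, 6, 7]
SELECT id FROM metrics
[1, 2, 3, 4, 5, 6, 7]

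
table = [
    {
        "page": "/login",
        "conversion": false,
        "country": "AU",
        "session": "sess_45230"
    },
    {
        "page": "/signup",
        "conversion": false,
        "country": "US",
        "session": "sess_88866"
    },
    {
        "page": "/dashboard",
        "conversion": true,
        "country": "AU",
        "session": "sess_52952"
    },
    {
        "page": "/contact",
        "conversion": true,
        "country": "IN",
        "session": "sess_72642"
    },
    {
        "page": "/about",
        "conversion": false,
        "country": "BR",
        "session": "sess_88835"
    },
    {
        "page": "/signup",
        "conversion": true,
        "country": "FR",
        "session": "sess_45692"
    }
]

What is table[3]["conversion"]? True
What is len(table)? 6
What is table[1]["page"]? "/signup"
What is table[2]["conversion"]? True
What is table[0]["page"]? "/login"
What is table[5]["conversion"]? True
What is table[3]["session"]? "sess_72642"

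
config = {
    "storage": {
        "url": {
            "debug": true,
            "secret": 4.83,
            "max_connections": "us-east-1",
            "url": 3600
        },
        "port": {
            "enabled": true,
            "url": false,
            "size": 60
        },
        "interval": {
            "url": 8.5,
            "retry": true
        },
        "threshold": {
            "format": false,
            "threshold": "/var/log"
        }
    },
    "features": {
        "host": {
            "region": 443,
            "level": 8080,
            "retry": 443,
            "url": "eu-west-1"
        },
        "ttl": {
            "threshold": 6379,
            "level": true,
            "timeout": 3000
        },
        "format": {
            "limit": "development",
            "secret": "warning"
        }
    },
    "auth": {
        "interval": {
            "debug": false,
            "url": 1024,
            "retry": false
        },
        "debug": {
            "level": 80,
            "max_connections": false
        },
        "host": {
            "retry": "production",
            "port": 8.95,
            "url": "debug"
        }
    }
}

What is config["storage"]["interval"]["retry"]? True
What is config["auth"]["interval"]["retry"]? False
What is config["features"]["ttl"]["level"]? True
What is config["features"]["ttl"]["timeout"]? 3000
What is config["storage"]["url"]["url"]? 3600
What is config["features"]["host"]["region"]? 443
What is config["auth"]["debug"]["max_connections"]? False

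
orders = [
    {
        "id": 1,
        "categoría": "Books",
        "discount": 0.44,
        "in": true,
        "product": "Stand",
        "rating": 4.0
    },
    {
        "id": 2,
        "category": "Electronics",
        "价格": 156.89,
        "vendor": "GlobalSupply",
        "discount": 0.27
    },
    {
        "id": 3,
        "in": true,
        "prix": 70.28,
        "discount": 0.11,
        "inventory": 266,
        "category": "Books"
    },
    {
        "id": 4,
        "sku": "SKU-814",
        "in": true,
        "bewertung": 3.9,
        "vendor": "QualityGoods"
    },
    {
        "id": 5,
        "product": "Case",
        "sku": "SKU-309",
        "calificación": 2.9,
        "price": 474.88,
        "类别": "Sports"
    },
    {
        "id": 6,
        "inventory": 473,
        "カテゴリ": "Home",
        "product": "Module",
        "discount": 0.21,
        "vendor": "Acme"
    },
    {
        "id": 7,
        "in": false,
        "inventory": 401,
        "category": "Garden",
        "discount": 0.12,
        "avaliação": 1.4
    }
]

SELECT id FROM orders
[1, 2, 3, 4, 5, 6, 7]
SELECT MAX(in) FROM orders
True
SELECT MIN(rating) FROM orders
4.0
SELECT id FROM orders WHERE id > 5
[6, 7]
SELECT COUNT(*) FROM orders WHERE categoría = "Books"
1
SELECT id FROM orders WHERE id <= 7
[1, 2, 3, 4, 5, 6, 7]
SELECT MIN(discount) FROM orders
0.11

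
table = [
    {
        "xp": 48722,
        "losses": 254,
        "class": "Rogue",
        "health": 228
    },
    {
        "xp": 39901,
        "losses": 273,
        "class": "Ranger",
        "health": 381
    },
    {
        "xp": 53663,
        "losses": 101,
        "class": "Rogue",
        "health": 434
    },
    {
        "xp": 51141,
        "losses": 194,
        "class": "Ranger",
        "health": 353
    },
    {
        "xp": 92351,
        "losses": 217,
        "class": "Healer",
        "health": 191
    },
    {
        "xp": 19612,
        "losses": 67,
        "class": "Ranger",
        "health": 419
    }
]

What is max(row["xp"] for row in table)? 92351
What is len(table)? 6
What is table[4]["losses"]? 217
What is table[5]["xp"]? 19612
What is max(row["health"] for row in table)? 434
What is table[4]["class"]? "Healer"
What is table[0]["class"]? "Rogue"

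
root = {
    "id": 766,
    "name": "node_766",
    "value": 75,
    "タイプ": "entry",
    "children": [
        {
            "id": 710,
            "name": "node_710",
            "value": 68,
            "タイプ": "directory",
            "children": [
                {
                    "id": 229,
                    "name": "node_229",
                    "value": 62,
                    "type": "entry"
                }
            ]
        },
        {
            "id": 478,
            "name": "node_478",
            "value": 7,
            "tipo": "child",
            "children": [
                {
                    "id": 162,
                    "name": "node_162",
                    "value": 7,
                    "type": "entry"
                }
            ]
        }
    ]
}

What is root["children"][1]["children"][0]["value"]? 7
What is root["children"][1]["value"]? 7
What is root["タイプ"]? "entry"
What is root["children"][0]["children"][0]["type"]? "entry"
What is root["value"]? 75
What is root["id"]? 766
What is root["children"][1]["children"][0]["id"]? 162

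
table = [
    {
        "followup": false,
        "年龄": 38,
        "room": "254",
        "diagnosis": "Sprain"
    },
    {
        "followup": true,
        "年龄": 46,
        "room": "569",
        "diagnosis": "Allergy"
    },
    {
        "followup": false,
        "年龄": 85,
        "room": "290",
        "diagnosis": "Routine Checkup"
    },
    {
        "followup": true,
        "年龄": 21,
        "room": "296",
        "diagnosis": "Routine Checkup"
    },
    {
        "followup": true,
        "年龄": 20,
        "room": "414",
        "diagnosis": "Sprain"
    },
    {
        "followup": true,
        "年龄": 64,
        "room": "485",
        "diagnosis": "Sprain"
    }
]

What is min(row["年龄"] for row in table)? 20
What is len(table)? 6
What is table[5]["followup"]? True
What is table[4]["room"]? "414"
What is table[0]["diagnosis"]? "Sprain"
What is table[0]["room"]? "254"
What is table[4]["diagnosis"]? "Sprain"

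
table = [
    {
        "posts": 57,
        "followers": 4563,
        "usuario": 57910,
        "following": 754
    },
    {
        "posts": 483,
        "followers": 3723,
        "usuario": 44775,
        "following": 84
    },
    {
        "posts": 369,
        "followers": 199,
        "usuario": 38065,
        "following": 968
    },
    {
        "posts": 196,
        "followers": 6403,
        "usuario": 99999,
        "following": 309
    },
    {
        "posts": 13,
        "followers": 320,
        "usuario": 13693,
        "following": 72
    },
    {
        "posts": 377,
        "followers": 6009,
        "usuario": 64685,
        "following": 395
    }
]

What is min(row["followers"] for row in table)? 199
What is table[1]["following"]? 84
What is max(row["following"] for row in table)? 968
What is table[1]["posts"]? 483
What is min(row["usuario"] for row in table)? 13693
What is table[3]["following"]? 309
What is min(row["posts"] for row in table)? 13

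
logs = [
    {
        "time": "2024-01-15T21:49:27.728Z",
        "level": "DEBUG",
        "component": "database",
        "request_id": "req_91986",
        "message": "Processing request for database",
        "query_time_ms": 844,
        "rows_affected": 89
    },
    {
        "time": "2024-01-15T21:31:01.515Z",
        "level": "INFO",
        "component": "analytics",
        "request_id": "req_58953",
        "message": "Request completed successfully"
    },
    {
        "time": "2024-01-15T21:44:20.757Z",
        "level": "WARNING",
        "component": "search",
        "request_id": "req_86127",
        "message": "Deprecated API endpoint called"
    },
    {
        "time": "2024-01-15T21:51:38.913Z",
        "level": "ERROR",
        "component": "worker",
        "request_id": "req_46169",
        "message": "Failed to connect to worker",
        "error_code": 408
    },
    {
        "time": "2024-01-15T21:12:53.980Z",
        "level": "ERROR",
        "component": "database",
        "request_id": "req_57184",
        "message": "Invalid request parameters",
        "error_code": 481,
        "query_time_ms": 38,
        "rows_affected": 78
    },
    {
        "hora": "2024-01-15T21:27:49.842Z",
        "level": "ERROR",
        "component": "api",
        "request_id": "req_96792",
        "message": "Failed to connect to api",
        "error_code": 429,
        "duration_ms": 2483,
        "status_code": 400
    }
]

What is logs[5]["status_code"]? 400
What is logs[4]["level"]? "ERROR"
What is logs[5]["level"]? "ERROR"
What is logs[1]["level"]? "INFO"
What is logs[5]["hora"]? "2024-01-15T21:27:49.842Z"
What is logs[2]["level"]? "WARNING"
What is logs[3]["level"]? "ERROR"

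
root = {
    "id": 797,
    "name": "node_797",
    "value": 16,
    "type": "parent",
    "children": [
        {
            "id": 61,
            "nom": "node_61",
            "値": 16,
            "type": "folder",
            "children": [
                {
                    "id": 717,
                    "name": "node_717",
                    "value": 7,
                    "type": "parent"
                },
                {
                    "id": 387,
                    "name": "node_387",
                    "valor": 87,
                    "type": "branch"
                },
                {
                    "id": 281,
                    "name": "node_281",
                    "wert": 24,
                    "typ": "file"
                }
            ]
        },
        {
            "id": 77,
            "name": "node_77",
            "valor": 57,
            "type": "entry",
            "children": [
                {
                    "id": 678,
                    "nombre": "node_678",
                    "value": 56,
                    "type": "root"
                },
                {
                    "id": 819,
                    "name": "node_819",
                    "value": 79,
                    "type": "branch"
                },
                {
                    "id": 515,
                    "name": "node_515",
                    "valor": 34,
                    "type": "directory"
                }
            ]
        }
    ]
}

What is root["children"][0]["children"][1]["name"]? "node_387"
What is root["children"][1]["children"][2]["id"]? 515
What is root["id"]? 797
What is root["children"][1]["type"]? "entry"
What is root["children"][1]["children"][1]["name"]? "node_819"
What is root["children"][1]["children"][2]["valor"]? 34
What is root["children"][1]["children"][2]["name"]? "node_515"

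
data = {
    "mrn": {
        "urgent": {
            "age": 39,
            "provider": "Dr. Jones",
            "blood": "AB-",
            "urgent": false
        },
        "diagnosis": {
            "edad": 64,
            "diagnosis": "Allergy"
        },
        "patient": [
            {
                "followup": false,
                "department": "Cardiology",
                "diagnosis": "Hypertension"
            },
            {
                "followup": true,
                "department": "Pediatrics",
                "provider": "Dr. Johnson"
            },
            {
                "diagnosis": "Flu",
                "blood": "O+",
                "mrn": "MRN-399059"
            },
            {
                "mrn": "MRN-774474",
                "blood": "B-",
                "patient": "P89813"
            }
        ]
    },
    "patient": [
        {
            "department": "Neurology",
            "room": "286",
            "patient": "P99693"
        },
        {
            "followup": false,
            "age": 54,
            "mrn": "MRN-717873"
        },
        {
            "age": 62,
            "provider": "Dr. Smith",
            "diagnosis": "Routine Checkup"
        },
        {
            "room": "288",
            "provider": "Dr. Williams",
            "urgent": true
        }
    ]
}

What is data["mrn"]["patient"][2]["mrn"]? "MRN-399059"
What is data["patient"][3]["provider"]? "Dr. Williams"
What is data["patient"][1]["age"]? 54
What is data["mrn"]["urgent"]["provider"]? "Dr. Jones"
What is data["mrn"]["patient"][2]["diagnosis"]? "Flu"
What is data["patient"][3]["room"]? "288"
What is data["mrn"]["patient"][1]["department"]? "Pediatrics"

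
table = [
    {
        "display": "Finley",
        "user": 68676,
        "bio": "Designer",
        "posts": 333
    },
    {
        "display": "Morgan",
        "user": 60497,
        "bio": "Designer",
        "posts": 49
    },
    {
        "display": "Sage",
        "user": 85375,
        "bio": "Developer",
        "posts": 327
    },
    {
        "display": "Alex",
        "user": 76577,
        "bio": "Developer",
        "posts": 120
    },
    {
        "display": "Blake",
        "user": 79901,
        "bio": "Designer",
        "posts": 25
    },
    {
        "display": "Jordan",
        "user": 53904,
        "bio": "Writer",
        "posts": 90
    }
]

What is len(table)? 6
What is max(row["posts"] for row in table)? 333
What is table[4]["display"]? "Blake"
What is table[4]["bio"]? "Designer"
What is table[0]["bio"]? "Designer"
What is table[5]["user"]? 53904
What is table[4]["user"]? 79901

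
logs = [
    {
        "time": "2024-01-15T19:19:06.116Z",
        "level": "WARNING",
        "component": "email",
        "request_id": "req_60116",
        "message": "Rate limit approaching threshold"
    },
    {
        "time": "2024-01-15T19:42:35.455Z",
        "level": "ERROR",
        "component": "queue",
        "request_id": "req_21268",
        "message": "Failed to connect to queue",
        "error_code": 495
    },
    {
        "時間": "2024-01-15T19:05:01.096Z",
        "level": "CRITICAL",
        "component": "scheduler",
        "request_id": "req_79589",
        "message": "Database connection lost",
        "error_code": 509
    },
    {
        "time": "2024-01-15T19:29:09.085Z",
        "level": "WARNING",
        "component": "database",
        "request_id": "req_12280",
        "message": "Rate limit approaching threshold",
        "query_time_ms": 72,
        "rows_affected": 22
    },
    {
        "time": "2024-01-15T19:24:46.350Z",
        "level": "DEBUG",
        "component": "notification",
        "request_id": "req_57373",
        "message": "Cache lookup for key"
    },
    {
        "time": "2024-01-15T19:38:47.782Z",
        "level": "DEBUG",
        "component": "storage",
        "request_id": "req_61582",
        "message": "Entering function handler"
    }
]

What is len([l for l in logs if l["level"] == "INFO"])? 0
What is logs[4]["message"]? "Cache lookup for key"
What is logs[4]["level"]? "DEBUG"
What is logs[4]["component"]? "notification"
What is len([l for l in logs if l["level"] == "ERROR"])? 1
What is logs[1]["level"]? "ERROR"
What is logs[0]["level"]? "WARNING"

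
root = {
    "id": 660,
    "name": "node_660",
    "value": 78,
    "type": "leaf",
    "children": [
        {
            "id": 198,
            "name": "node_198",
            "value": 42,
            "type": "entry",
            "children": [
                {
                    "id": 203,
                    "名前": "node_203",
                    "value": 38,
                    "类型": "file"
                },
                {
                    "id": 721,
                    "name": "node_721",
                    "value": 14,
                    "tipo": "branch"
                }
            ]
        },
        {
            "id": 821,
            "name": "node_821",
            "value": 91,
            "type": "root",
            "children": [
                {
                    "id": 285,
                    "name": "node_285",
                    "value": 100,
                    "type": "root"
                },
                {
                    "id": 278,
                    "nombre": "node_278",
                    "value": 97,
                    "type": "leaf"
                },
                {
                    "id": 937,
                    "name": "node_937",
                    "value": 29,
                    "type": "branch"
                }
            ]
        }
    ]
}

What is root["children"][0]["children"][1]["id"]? 721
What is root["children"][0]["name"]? "node_198"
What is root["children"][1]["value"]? 91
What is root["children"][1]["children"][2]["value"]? 29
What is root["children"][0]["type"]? "entry"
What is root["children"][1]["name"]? "node_821"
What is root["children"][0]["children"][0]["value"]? 38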